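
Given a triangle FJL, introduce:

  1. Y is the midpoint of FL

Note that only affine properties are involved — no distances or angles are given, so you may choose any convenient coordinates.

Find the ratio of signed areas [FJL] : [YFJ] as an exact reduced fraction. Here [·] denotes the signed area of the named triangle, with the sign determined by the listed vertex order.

Set F = (0, 0), J = (1, 0), L = (0, 1); any affine frame gives the same invariant.
1. Y is the midpoint of FL ⇒ Y = (0, 1/2)
2·[FJL] = 1, 2·[YFJ] = 1/2
[FJL]:[YFJ] = 1:1/2 = 2

[FJL]:[YFJ] = 2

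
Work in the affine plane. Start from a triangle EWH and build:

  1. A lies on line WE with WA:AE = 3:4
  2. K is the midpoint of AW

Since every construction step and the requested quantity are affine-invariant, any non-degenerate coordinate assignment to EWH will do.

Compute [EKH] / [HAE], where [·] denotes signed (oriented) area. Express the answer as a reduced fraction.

Assign E = (0, 0), W = (1, 0), H = (0, 1) — the answer is frame-independent, so this choice is without loss of generality.
1. A lies on line WE with WA:AE = 3:4 ⇒ A = (4/7, 0)
2. K is the midpoint of AW ⇒ K = (11/14, 0)
2·[EKH] = 11/14, 2·[HAE] = -4/7
[EKH]:[HAE] = 11/14:-4/7 = -11/8

[EKH]:[HAE] = -11/8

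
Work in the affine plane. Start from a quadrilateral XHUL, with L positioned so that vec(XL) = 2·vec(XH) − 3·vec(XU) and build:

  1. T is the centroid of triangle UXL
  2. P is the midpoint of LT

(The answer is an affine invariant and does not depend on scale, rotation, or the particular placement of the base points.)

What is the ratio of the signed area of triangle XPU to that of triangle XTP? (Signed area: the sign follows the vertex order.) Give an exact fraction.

Assign X = (0, 0), H = (1, 0), U = (0, 1), L = (2, -3) — the answer is frame-independent, so this choice is without loss of generality.
1. T is the centroid of triangle UXL ⇒ T = (2/3, -2/3)
2. P is the midpoint of LT ⇒ P = (4/3, -11/6)
2·[XPU] = 4/3, 2·[XTP] = -1/3
[XPU]:[XTP] = 4/3:-1/3 = -4

[XPU]:[XTP] = -4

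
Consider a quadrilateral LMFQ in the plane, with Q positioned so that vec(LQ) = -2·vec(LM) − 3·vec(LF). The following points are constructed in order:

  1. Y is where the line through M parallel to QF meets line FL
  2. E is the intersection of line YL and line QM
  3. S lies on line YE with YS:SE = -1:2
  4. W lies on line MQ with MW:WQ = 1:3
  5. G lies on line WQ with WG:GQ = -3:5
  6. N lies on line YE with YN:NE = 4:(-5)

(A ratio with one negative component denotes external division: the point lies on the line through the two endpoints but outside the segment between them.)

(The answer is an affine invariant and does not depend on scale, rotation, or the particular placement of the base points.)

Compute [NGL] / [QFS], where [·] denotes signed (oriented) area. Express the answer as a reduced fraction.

Assign L = (0, 0), M = (1, 0), F = (0, 1), Q = (-2, -3) — the answer is frame-independent, so this choice is without loss of generality.
1. Y is where the line through M parallel to QF meets line FL ⇒ Y = (0, -2)
2. E is the intersection of line YL and line QM ⇒ E = (0, -1)
3. S lies on line YE with YS:SE = -1:2 ⇒ S = (0, -3)
4. W lies on line MQ with MW:WQ = 1:3 ⇒ W = (1/4, -3/4)
5. G lies on line WQ with WG:GQ = -3:5 ⇒ G = (29/8, 21/8)
6. N lies on line YE with YN:NE = 4:(-5) ⇒ N = (0, -6)
2·[NGL] = 87/4, 2·[QFS] = -8
[NGL]:[QFS] = 87/4:-8 = -87/32

[NGL]:[QFS] = -87/32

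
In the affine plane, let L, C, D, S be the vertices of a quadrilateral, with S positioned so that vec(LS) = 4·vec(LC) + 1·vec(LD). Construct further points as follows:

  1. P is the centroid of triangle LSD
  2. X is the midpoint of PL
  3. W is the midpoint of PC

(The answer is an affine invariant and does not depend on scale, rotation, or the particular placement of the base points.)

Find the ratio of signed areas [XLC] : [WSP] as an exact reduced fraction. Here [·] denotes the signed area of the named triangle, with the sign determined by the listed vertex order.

Assign L = (0, 0), C = (1, 0), D = (0, 1), S = (4, 1) — the answer is frame-independent, so this choice is without loss of generality.
1. P is the centroid of triangle LSD ⇒ P = (4/3, 2/3)
2. X is the midpoint of PL ⇒ X = (2/3, 1/3)
3. W is the midpoint of PC ⇒ W = (7/6, 1/3)
2·[XLC] = 1/3, 2·[WSP] = 5/6
[XLC]:[WSP] = 1/3:5/6 = 2/5

[XLC]:[WSP] = 2/5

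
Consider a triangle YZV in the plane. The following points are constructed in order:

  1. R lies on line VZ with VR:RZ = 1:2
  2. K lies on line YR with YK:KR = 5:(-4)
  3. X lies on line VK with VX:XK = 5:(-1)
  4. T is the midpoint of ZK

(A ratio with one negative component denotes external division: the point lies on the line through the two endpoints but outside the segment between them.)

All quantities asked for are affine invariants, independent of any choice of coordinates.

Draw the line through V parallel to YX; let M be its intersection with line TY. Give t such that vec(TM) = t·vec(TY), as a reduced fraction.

t = 46/21

Choose coordinates Y = (0, 0), Z = (1, 0), V = (0, 1).
1. R lies on line VZ with VR:RZ = 1:2 ⇒ R = (1/3, 2/3)
2. K lies on line YR with YK:KR = 5:(-4) ⇒ K = (5/3, 10/3)
3. X lies on line VK with VX:XK = 5:(-1) ⇒ X = (25/12, 47/12)
4. T is the midpoint of ZK ⇒ T = (4/3, 5/3)
through V parallel to YX: direction (25/12, 47/12); meets TY at M = (-100/63, -125/63)
M = T + t·(Y−T) with t = 46/21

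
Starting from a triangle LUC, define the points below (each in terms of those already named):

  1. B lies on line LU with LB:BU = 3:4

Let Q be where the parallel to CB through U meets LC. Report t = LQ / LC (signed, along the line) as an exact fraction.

Assign L = (0, 0), U = (1, 0), C = (0, 1) — the answer is frame-independent, so this choice is without loss of generality.
1. B lies on line LU with LB:BU = 3:4 ⇒ B = (3/7, 0)
through U parallel to CB: direction (3/7, -1); meets LC at Q = (0, 7/3)
Q = L + t·(C−L) with t = 7/3

t = 7/3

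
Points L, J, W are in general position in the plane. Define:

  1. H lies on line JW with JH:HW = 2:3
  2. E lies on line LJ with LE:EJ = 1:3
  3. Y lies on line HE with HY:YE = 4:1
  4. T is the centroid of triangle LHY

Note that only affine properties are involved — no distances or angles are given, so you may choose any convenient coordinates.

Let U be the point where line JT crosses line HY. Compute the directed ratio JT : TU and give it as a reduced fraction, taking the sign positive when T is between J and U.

JT:TU = -10

Set L = (0, 0), J = (1, 0), W = (0, 1); any affine frame gives the same invariant.
1. H lies on line JW with JH:HW = 2:3 ⇒ H = (3/5, 2/5)
2. E lies on line LJ with LE:EJ = 1:3 ⇒ E = (1/4, 0)
3. Y lies on line HE with HY:YE = 4:1 ⇒ Y = (8/25, 2/25)
4. T is the centroid of triangle LHY ⇒ T = (23/75, 4/25)
line JT meets HY at U = (47/125, 18/125)
T = J + t·(U−J) with t = 10/9, so JT:TU = 10/9:-1/9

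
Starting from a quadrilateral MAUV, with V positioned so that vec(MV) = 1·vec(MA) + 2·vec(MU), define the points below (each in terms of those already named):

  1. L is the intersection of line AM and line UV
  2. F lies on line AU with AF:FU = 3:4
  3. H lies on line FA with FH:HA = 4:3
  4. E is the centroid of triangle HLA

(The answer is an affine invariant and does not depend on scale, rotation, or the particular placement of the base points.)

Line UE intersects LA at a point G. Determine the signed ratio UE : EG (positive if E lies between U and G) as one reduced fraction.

UE:EG = 46/3

Set M = (0, 0), A = (1, 0), U = (0, 1), V = (1, 2); any affine frame gives the same invariant.
1. L is the intersection of line AM and line UV ⇒ L = (-1, 0)
2. F lies on line AU with AF:FU = 3:4 ⇒ F = (4/7, 3/7)
3. H lies on line FA with FH:HA = 4:3 ⇒ H = (40/49, 9/49)
4. E is the centroid of triangle HLA ⇒ E = (40/147, 3/49)
line UE meets LA at G = (20/69, 0)
E = U + t·(G−U) with t = 46/49, so UE:EG = 46/49:3/49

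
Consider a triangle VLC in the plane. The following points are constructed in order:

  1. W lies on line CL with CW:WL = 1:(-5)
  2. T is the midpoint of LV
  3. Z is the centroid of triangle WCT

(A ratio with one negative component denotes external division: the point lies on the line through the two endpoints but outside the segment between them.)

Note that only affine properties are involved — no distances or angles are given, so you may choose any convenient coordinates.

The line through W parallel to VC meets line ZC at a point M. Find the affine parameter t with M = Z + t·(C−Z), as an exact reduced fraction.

t = 4

Set V = (0, 0), L = (1, 0), C = (0, 1); any affine frame gives the same invariant.
1. W lies on line CL with CW:WL = 1:(-5) ⇒ W = (-1/4, 5/4)
2. T is the midpoint of LV ⇒ T = (1/2, 0)
3. Z is the centroid of triangle WCT ⇒ Z = (1/12, 3/4)
through W parallel to VC: direction (0, 1); meets ZC at M = (-1/4, 7/4)
M = Z + t·(C−Z) with t = 4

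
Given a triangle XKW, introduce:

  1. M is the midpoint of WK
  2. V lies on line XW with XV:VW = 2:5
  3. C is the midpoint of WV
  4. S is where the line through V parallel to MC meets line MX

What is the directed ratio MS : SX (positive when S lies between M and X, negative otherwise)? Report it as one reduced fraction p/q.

Choose coordinates X = (0, 0), K = (1, 0), W = (0, 1).
1. M is the midpoint of WK ⇒ M = (1/2, 1/2)
2. V lies on line XW with XV:VW = 2:5 ⇒ V = (0, 2/7)
3. C is the midpoint of WV ⇒ C = (0, 9/14)
4. S is where the line through V parallel to MC meets line MX ⇒ S = (2/9, 2/9)
S = M + t·(X−M) with t = 5/9, so MS:SX = t:(1−t) = 5/9:4/9

MS:SX = 5/4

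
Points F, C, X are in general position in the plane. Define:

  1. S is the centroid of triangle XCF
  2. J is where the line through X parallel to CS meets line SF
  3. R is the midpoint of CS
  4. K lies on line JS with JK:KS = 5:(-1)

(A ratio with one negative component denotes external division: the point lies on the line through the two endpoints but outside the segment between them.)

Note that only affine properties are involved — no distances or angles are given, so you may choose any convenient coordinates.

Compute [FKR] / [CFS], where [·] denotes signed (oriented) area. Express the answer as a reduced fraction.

[FKR]:[CFS] = 3/8

Set F = (0, 0), C = (1, 0), X = (0, 1); any affine frame gives the same invariant.
1. S is the centroid of triangle XCF ⇒ S = (1/3, 1/3)
2. J is where the line through X parallel to CS meets line SF ⇒ J = (2/3, 2/3)
3. R is the midpoint of CS ⇒ R = (2/3, 1/6)
4. K lies on line JS with JK:KS = 5:(-1) ⇒ K = (1/4, 1/4)
2·[FKR] = -1/8, 2·[CFS] = -1/3
[FKR]:[CFS] = -1/8:-1/3 = 3/8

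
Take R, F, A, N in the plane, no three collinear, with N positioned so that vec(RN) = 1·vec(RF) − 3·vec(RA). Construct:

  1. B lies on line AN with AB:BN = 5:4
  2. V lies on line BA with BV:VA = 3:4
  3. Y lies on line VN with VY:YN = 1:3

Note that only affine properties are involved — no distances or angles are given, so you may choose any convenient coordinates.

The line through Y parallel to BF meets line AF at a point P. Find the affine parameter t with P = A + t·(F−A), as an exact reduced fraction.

Assign R = (0, 0), F = (1, 0), A = (0, 1), N = (1, -3) — the answer is frame-independent, so this choice is without loss of generality.
1. B lies on line AN with AB:BN = 5:4 ⇒ B = (5/9, -11/9)
2. V lies on line BA with BV:VA = 3:4 ⇒ V = (20/63, -17/63)
3. Y lies on line VN with VY:YN = 1:3 ⇒ Y = (41/84, -20/21)
through Y parallel to BF: direction (4/9, 11/9); meets AF at P = (123/140, 17/140)
P = A + t·(F−A) with t = 123/140

t = 123/140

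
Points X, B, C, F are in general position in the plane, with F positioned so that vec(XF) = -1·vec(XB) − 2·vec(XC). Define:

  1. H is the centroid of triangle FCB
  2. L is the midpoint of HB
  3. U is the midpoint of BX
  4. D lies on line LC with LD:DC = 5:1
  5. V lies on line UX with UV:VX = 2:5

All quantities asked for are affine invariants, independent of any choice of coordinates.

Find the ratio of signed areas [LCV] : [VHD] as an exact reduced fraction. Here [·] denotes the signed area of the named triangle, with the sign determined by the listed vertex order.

[LCV]:[VHD] = -42/191

Choose coordinates X = (0, 0), B = (1, 0), C = (0, 1), F = (-1, -2).
1. H is the centroid of triangle FCB ⇒ H = (0, -1/3)
2. L is the midpoint of HB ⇒ L = (1/2, -1/6)
3. U is the midpoint of BX ⇒ U = (1/2, 0)
4. D lies on line LC with LD:DC = 5:1 ⇒ D = (1/12, 29/36)
5. V lies on line UX with UV:VX = 2:5 ⇒ V = (5/14, 0)
2·[LCV] = 1/12, 2·[VHD] = -191/504
[LCV]:[VHD] = 1/12:-191/504 = -42/191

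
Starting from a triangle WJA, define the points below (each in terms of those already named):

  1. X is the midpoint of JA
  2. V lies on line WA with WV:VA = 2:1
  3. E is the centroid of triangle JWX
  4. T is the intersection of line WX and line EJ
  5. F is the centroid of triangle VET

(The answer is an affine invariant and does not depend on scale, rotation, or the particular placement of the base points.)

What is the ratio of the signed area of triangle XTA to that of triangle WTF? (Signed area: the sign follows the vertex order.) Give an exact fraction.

[XTA]:[WTF] = -9

Assign W = (0, 0), J = (1, 0), A = (0, 1) — the answer is frame-independent, so this choice is without loss of generality.
1. X is the midpoint of JA ⇒ X = (1/2, 1/2)
2. V lies on line WA with WV:VA = 2:1 ⇒ V = (0, 2/3)
3. E is the centroid of triangle JWX ⇒ E = (1/2, 1/6)
4. T is the intersection of line WX and line EJ ⇒ T = (1/4, 1/4)
5. F is the centroid of triangle VET ⇒ F = (1/4, 13/36)
2·[XTA] = -1/4, 2·[WTF] = 1/36
[XTA]:[WTF] = -1/4:1/36 = -9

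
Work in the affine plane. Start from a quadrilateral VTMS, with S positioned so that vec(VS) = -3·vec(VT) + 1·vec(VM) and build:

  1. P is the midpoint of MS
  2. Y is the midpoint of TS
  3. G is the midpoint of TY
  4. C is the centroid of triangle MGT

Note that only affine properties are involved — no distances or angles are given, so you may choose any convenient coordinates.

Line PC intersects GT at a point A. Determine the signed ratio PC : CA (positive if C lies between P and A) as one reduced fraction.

PC:CA = 1/2

Set V = (0, 0), T = (1, 0), M = (0, 1), S = (-3, 1); any affine frame gives the same invariant.
1. P is the midpoint of MS ⇒ P = (-3/2, 1)
2. Y is the midpoint of TS ⇒ Y = (-1, 1/2)
3. G is the midpoint of TY ⇒ G = (0, 1/4)
4. C is the centroid of triangle MGT ⇒ C = (1/3, 5/12)
line PC meets GT at A = (4, -3/4)
C = P + t·(A−P) with t = 1/3, so PC:CA = 1/3:2/3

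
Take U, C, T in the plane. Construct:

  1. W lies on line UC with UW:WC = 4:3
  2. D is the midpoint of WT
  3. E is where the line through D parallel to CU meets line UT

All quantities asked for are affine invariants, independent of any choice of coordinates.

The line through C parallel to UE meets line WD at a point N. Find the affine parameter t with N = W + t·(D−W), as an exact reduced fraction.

t = -3/2

Work in coordinates with U = (0, 0), C = (1, 0), T = (0, 1).
1. W lies on line UC with UW:WC = 4:3 ⇒ W = (4/7, 0)
2. D is the midpoint of WT ⇒ D = (2/7, 1/2)
3. E is where the line through D parallel to CU meets line UT ⇒ E = (0, 1/2)
through C parallel to UE: direction (0, 1/2); meets WD at N = (1, -3/4)
N = W + t·(D−W) with t = -3/2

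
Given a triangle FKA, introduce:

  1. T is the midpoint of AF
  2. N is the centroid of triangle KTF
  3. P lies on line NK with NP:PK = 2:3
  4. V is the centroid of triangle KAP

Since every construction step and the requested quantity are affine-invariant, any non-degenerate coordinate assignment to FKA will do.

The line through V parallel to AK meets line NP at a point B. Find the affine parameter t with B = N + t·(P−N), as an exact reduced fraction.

t = 2

Set F = (0, 0), K = (1, 0), A = (0, 1); any affine frame gives the same invariant.
1. T is the midpoint of AF ⇒ T = (0, 1/2)
2. N is the centroid of triangle KTF ⇒ N = (1/3, 1/6)
3. P lies on line NK with NP:PK = 2:3 ⇒ P = (3/5, 1/10)
4. V is the centroid of triangle KAP ⇒ V = (8/15, 11/30)
through V parallel to AK: direction (1, -1); meets NP at B = (13/15, 1/30)
B = N + t·(P−N) with t = 2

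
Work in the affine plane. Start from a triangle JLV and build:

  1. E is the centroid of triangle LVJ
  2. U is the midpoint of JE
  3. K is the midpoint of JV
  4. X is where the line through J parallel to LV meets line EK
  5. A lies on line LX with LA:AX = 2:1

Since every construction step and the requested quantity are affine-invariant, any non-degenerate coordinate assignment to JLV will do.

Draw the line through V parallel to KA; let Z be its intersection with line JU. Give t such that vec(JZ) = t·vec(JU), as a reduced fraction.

t = 4

Choose coordinates J = (0, 0), L = (1, 0), V = (0, 1).
1. E is the centroid of triangle LVJ ⇒ E = (1/3, 1/3)
2. U is the midpoint of JE ⇒ U = (1/6, 1/6)
3. K is the midpoint of JV ⇒ K = (0, 1/2)
4. X is where the line through J parallel to LV meets line EK ⇒ X = (-1, 1)
5. A lies on line LX with LA:AX = 2:1 ⇒ A = (-1/3, 2/3)
through V parallel to KA: direction (-1/3, 1/6); meets JU at Z = (2/3, 2/3)
Z = J + t·(U−J) with t = 4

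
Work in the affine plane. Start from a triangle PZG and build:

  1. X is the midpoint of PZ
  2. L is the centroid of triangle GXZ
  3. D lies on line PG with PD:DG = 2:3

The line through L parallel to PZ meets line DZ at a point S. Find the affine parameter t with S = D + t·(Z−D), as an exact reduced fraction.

t = 1/6

Assign P = (0, 0), Z = (1, 0), G = (0, 1) — the answer is frame-independent, so this choice is without loss of generality.
1. X is the midpoint of PZ ⇒ X = (1/2, 0)
2. L is the centroid of triangle GXZ ⇒ L = (1/2, 1/3)
3. D lies on line PG with PD:DG = 2:3 ⇒ D = (0, 2/5)
through L parallel to PZ: direction (1, 0); meets DZ at S = (1/6, 1/3)
S = D + t·(Z−D) with t = 1/6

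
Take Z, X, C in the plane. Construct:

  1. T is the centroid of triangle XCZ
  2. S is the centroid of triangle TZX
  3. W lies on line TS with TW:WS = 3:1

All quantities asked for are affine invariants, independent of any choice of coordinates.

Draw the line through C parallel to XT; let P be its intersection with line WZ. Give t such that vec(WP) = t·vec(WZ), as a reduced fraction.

Choose coordinates Z = (0, 0), X = (1, 0), C = (0, 1).
1. T is the centroid of triangle XCZ ⇒ T = (1/3, 1/3)
2. S is the centroid of triangle TZX ⇒ S = (4/9, 1/9)
3. W lies on line TS with TW:WS = 3:1 ⇒ W = (5/12, 1/6)
through C parallel to XT: direction (-2/3, 1/3); meets WZ at P = (10/9, 4/9)
P = W + t·(Z−W) with t = -5/3

t = -5/3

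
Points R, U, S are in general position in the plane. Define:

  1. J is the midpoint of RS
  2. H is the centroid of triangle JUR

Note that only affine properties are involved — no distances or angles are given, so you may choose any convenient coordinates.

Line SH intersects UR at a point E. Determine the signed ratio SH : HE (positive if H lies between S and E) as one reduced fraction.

SH:HE = 5

Assign R = (0, 0), U = (1, 0), S = (0, 1) — the answer is frame-independent, so this choice is without loss of generality.
1. J is the midpoint of RS ⇒ J = (0, 1/2)
2. H is the centroid of triangle JUR ⇒ H = (1/3, 1/6)
line SH meets UR at E = (2/5, 0)
H = S + t·(E−S) with t = 5/6, so SH:HE = 5/6:1/6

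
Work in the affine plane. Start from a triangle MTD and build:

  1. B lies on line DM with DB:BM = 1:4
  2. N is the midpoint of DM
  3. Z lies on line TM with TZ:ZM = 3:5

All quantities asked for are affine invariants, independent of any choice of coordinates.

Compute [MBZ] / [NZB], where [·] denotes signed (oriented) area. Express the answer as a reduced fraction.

Work in coordinates with M = (0, 0), T = (1, 0), D = (0, 1).
1. B lies on line DM with DB:BM = 1:4 ⇒ B = (0, 4/5)
2. N is the midpoint of DM ⇒ N = (0, 1/2)
3. Z lies on line TM with TZ:ZM = 3:5 ⇒ Z = (5/8, 0)
2·[MBZ] = -1/2, 2·[NZB] = 3/16
[MBZ]:[NZB] = -1/2:3/16 = -8/3

[MBZ]:[NZB] = -8/3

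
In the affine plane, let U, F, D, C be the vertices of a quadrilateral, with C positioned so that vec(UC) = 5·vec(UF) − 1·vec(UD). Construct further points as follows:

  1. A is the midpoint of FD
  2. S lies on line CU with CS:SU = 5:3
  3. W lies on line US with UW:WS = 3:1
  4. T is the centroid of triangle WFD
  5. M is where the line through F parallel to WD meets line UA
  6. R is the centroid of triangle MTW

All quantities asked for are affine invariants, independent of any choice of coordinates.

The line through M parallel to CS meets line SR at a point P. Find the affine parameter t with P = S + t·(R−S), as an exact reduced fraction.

t = 369/209

Choose coordinates U = (0, 0), F = (1, 0), D = (0, 1), C = (5, -1).
1. A is the midpoint of FD ⇒ A = (1/2, 1/2)
2. S lies on line CU with CS:SU = 5:3 ⇒ S = (15/8, -3/8)
3. W lies on line US with UW:WS = 3:1 ⇒ W = (45/32, -9/32)
4. T is the centroid of triangle WFD ⇒ T = (77/96, 23/96)
5. M is where the line through F parallel to WD meets line UA ⇒ M = (41/86, 41/86)
6. R is the centroid of triangle MTW ⇒ R = (2771/3096, 449/3096)
through M parallel to CS: direction (-25/8, 5/8); meets SR at P = (10411/71896, 39049/71896)
P = S + t·(R−S) with t = 369/209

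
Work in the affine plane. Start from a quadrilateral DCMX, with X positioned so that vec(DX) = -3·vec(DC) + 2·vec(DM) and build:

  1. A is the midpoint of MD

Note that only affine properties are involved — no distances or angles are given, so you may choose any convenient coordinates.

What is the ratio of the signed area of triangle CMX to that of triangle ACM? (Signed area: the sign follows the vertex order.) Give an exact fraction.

[CMX]:[ACM] = 4

Choose coordinates D = (0, 0), C = (1, 0), M = (0, 1), X = (-3, 2).
1. A is the midpoint of MD ⇒ A = (0, 1/2)
2·[CMX] = 2, 2·[ACM] = 1/2
[CMX]:[ACM] = 2:1/2 = 4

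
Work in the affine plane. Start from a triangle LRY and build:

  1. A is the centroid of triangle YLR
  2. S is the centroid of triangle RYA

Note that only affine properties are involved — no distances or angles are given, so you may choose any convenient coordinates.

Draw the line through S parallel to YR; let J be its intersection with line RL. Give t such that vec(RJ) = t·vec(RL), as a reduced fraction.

Work in coordinates with L = (0, 0), R = (1, 0), Y = (0, 1).
1. A is the centroid of triangle YLR ⇒ A = (1/3, 1/3)
2. S is the centroid of triangle RYA ⇒ S = (4/9, 4/9)
through S parallel to YR: direction (1, -1); meets RL at J = (8/9, 0)
J = R + t·(L−R) with t = 1/9

t = 1/9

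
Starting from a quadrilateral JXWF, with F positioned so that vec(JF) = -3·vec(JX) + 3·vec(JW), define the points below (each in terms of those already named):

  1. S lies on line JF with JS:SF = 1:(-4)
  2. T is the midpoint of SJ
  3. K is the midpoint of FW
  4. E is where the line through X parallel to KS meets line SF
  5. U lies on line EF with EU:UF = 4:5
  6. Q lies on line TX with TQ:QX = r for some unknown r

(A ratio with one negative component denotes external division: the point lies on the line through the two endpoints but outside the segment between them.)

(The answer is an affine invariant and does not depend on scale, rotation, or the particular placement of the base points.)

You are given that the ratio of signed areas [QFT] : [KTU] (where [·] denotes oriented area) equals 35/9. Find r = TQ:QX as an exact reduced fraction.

Assign J = (0, 0), X = (1, 0), W = (0, 1), F = (-3, 3) — the answer is frame-independent, so this choice is without loss of generality.
1. S lies on line JF with JS:SF = 1:(-4) ⇒ S = (1, -1)
2. T is the midpoint of SJ ⇒ T = (1/2, -1/2)
3. K is the midpoint of FW ⇒ K = (-3/2, 2)
4. E is where the line through X parallel to KS meets line SF ⇒ E = (6, -6)
5. U lies on line EF with EU:UF = 4:5 ⇒ U = (2, -2)
6. With TQ:QX = r, write λ = r/(r+1) so Q = T + λ·(X−T); Q is affine-linear in λ
Every point depending on Q is an affine combination of Q and λ-independent points, so each such coordinate is linear in λ; the λ² term in each signed area is a multiple of (X−T)×(X−T) = 0, so 2·[QFT] and 2·[KTU] are each linear in λ. Evaluating at λ=0 and λ=1:
  2·[QFT] = 7/2·λ,   2·[KTU] = 3/4
So [QFT]:[KTU] = (7/2·λ) / (3/4). Setting this equal to 35/9:
  7/2·λ = 35/9·(3/4)  ⇒  λ = 5/6
Then r = λ/(1−λ) = (5/6)/(1/6) = 5. Check: with r = 5, Q = (11/12, -1/12) and [QFT]:[KTU] = 35/9 as required.

r = 5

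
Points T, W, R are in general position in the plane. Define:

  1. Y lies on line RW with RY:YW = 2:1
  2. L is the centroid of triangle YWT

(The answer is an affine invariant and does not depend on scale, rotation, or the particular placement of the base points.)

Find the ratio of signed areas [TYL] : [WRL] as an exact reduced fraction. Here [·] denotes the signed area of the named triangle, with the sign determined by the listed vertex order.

Choose coordinates T = (0, 0), W = (1, 0), R = (0, 1).
1. Y lies on line RW with RY:YW = 2:1 ⇒ Y = (2/3, 1/3)
2. L is the centroid of triangle YWT ⇒ L = (5/9, 1/9)
2·[TYL] = -1/9, 2·[WRL] = 1/3
[TYL]:[WRL] = -1/9:1/3 = -1/3

[TYL]:[WRL] = -1/3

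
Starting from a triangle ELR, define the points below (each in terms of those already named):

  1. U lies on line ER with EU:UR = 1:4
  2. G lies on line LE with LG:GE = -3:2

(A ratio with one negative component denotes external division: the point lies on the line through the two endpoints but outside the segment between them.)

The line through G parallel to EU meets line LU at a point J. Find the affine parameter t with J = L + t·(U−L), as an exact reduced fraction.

Choose coordinates E = (0, 0), L = (1, 0), R = (0, 1).
1. U lies on line ER with EU:UR = 1:4 ⇒ U = (0, 1/5)
2. G lies on line LE with LG:GE = -3:2 ⇒ G = (-2, 0)
through G parallel to EU: direction (0, 1/5); meets LU at J = (-2, 3/5)
J = L + t·(U−L) with t = 3

t = 3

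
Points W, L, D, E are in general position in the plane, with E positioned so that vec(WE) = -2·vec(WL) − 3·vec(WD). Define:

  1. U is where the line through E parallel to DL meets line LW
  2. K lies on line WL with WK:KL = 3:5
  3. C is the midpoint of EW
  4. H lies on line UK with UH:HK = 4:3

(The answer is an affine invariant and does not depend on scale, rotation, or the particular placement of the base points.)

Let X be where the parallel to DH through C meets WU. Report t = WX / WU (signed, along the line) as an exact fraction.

t = -53/140

Set W = (0, 0), L = (1, 0), D = (0, 1), E = (-2, -3); any affine frame gives the same invariant.
1. U is where the line through E parallel to DL meets line LW ⇒ U = (-5, 0)
2. K lies on line WL with WK:KL = 3:5 ⇒ K = (3/8, 0)
3. C is the midpoint of EW ⇒ C = (-1, -3/2)
4. H lies on line UK with UH:HK = 4:3 ⇒ H = (-27/14, 0)
through C parallel to DH: direction (-27/14, -1); meets WU at X = (53/28, 0)
X = W + t·(U−W) with t = -53/140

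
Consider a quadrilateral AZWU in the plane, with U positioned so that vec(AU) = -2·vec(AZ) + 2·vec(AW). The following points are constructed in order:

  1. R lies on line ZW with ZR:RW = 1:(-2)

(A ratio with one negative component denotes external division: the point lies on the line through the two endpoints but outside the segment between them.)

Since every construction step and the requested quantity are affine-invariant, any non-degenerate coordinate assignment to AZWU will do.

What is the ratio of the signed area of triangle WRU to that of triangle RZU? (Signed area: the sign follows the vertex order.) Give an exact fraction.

Choose coordinates A = (0, 0), Z = (1, 0), W = (0, 1), U = (-2, 2).
1. R lies on line ZW with ZR:RW = 1:(-2) ⇒ R = (2, -1)
2·[WRU] = -2, 2·[RZU] = 1
[WRU]:[RZU] = -2:1 = -2

[WRU]:[RZU] = -2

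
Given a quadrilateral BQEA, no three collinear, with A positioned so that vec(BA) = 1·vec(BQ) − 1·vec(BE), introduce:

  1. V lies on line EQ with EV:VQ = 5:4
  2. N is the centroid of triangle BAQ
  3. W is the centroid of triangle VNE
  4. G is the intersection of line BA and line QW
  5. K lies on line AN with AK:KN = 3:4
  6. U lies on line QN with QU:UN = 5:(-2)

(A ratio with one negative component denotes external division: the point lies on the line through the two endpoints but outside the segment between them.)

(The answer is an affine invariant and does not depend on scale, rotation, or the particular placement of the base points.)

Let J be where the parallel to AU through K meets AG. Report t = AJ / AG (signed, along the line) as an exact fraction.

t = 9/28

Set B = (0, 0), Q = (1, 0), E = (0, 1), A = (1, -1); any affine frame gives the same invariant.
1. V lies on line EQ with EV:VQ = 5:4 ⇒ V = (5/9, 4/9)
2. N is the centroid of triangle BAQ ⇒ N = (2/3, -1/3)
3. W is the centroid of triangle VNE ⇒ W = (11/27, 10/27)
4. G is the intersection of line BA and line QW ⇒ G = (-5/3, 5/3)
5. K lies on line AN with AK:KN = 3:4 ⇒ K = (6/7, -5/7)
6. U lies on line QN with QU:UN = 5:(-2) ⇒ U = (4/9, -5/9)
through K parallel to AU: direction (-5/9, 4/9); meets AG at J = (1/7, -1/7)
J = A + t·(G−A) with t = 9/28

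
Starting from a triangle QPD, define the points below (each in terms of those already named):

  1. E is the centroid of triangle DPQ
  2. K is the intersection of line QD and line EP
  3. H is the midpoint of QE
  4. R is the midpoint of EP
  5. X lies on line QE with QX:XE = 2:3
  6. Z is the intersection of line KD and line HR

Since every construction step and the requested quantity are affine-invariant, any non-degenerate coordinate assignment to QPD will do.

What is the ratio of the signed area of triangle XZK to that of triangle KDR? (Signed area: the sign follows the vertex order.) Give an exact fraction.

Set Q = (0, 0), P = (1, 0), D = (0, 1); any affine frame gives the same invariant.
1. E is the centroid of triangle DPQ ⇒ E = (1/3, 1/3)
2. K is the intersection of line QD and line EP ⇒ K = (0, 1/2)
3. H is the midpoint of QE ⇒ H = (1/6, 1/6)
4. R is the midpoint of EP ⇒ R = (2/3, 1/6)
5. X lies on line QE with QX:XE = 2:3 ⇒ X = (2/15, 2/15)
6. Z is the intersection of line KD and line HR ⇒ Z = (0, 1/6)
2·[XZK] = -2/45, 2·[KDR] = -1/3
[XZK]:[KDR] = -2/45:-1/3 = 2/15

[XZK]:[KDR] = 2/15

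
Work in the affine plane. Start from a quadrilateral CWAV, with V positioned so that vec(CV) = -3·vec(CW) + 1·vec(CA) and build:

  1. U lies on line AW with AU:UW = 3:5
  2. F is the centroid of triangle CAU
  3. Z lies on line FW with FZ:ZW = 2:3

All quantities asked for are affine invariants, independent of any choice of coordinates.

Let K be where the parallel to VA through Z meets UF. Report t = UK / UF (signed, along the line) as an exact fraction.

t = 18/5

Choose coordinates C = (0, 0), W = (1, 0), A = (0, 1), V = (-3, 1).
1. U lies on line AW with AU:UW = 3:5 ⇒ U = (3/8, 5/8)
2. F is the centroid of triangle CAU ⇒ F = (1/8, 13/24)
3. Z lies on line FW with FZ:ZW = 2:3 ⇒ Z = (19/40, 13/40)
through Z parallel to VA: direction (3, 0); meets UF at K = (-21/40, 13/40)
K = U + t·(F−U) with t = 18/5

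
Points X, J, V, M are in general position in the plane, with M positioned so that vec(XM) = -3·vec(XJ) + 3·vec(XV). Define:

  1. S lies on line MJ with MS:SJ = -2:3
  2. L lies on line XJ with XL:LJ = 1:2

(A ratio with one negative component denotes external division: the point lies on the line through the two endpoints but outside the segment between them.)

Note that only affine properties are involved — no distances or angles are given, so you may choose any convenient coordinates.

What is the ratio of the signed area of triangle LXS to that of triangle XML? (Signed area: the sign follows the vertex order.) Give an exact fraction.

[LXS]:[XML] = 3

Assign X = (0, 0), J = (1, 0), V = (0, 1), M = (-3, 3) — the answer is frame-independent, so this choice is without loss of generality.
1. S lies on line MJ with MS:SJ = -2:3 ⇒ S = (-11, 9)
2. L lies on line XJ with XL:LJ = 1:2 ⇒ L = (1/3, 0)
2·[LXS] = -3, 2·[XML] = -1
[LXS]:[XML] = -3:-1 = 3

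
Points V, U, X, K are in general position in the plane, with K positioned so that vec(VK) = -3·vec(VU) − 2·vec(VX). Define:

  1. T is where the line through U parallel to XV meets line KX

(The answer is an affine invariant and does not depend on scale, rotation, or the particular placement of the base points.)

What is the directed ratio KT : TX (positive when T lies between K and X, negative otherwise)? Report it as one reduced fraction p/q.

Set V = (0, 0), U = (1, 0), X = (0, 1), K = (-3, -2); any affine frame gives the same invariant.
1. T is where the line through U parallel to XV meets line KX ⇒ T = (1, 2)
T = K + t·(X−K) with t = 4/3, so KT:TX = t:(1−t) = 4/3:-1/3

KT:TX = -4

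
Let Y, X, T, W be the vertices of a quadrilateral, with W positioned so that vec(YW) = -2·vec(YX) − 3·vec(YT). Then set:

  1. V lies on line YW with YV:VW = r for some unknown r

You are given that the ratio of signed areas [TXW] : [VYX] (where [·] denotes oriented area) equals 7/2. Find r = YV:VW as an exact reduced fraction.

Work in coordinates with Y = (0, 0), X = (1, 0), T = (0, 1), W = (-2, -3).
1. With YV:VW = r, write λ = r/(r+1) so V = Y + λ·(W−Y); V is affine-linear in λ
Every point depending on V is an affine combination of V and λ-independent points, so each such coordinate is linear in λ; the λ² term in each signed area is a multiple of (W−Y)×(W−Y) = 0, so 2·[TXW] and 2·[VYX] are each linear in λ. Evaluating at λ=0 and λ=1:
  2·[TXW] = -6,   2·[VYX] = -3·λ
So [TXW]:[VYX] = (-6) / (-3·λ). Setting this equal to 7/2:
  -6 = 7/2·(-3·λ)  ⇒  λ = 4/7
Then r = λ/(1−λ) = (4/7)/(3/7) = 4/3. Check: with r = 4/3, V = (-8/7, -12/7) and [TXW]:[VYX] = 7/2 as required.

r = 4/3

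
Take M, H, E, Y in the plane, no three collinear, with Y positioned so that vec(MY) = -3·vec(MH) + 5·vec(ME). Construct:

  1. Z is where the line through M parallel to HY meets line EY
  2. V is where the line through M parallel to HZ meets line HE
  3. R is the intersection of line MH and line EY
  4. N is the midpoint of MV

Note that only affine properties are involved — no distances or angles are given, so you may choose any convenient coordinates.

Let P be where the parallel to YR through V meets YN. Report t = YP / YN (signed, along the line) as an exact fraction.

t = 22/23

Set M = (0, 0), H = (1, 0), E = (0, 1), Y = (-3, 5); any affine frame gives the same invariant.
1. Z is where the line through M parallel to HY meets line EY ⇒ Z = (12, -15)
2. V is where the line through M parallel to HZ meets line HE ⇒ V = (-11/4, 15/4)
3. R is the intersection of line MH and line EY ⇒ R = (3/4, 0)
4. N is the midpoint of MV ⇒ N = (-11/8, 15/8)
through V parallel to YR: direction (15/4, -5); meets YN at P = (-133/92, 185/92)
P = Y + t·(N−Y) with t = 22/23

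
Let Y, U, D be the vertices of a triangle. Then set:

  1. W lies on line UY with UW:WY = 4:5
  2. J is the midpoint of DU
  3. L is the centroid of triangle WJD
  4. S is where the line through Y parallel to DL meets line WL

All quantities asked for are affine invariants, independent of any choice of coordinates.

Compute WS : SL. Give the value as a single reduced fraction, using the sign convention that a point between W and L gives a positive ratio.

WS:SL = -15/19

Work in coordinates with Y = (0, 0), U = (1, 0), D = (0, 1).
1. W lies on line UY with UW:WY = 4:5 ⇒ W = (5/9, 0)
2. J is the midpoint of DU ⇒ J = (1/2, 1/2)
3. L is the centroid of triangle WJD ⇒ L = (19/54, 1/2)
4. S is where the line through Y parallel to DL meets line WL ⇒ S = (95/72, -15/8)
S = W + t·(L−W) with t = -15/4, so WS:SL = t:(1−t) = -15/4:19/4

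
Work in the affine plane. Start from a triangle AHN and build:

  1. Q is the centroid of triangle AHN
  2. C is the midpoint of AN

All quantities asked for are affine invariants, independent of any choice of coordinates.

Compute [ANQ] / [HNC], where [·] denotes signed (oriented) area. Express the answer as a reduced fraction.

[ANQ]:[HNC] = -2/3

Choose coordinates A = (0, 0), H = (1, 0), N = (0, 1).
1. Q is the centroid of triangle AHN ⇒ Q = (1/3, 1/3)
2. C is the midpoint of AN ⇒ C = (0, 1/2)
2·[ANQ] = -1/3, 2·[HNC] = 1/2
[ANQ]:[HNC] = -1/3:1/2 = -2/3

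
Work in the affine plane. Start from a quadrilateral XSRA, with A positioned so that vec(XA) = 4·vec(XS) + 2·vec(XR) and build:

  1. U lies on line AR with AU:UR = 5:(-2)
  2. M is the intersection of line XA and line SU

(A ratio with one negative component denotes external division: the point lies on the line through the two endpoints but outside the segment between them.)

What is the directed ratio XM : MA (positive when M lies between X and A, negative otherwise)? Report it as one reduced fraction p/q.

XM:MA = 1/25

Assign X = (0, 0), S = (1, 0), R = (0, 1), A = (4, 2) — the answer is frame-independent, so this choice is without loss of generality.
1. U lies on line AR with AU:UR = 5:(-2) ⇒ U = (-8/3, 1/3)
2. M is the intersection of line XA and line SU ⇒ M = (2/13, 1/13)
M = X + t·(A−X) with t = 1/26, so XM:MA = t:(1−t) = 1/26:25/26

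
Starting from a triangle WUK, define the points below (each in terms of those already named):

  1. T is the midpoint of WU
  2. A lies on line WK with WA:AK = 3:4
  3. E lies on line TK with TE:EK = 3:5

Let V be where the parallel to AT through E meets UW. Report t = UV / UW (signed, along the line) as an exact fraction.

Assign W = (0, 0), U = (1, 0), K = (0, 1) — the answer is frame-independent, so this choice is without loss of generality.
1. T is the midpoint of WU ⇒ T = (1/2, 0)
2. A lies on line WK with WA:AK = 3:4 ⇒ A = (0, 3/7)
3. E lies on line TK with TE:EK = 3:5 ⇒ E = (5/16, 3/8)
through E parallel to AT: direction (1/2, -3/7); meets UW at V = (3/4, 0)
V = U + t·(W−U) with t = 1/4

t = 1/4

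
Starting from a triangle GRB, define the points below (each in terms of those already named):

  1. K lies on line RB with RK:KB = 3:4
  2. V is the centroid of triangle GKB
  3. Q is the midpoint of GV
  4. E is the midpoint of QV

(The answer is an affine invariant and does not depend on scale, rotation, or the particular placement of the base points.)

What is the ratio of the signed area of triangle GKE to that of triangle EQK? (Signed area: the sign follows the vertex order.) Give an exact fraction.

Work in coordinates with G = (0, 0), R = (1, 0), B = (0, 1).
1. K lies on line RB with RK:KB = 3:4 ⇒ K = (4/7, 3/7)
2. V is the centroid of triangle GKB ⇒ V = (4/21, 10/21)
3. Q is the midpoint of GV ⇒ Q = (2/21, 5/21)
4. E is the midpoint of QV ⇒ E = (1/7, 5/14)
2·[GKE] = 1/7, 2·[EQK] = 1/21
[GKE]:[EQK] = 1/7:1/21 = 3

[GKE]:[EQK] = 3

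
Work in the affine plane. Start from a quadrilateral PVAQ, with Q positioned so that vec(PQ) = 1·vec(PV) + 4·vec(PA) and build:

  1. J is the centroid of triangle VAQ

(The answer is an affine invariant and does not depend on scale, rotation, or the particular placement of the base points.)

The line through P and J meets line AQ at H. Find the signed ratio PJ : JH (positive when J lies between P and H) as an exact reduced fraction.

PJ:JH = -1/4

Set P = (0, 0), V = (1, 0), A = (0, 1), Q = (1, 4); any affine frame gives the same invariant.
1. J is the centroid of triangle VAQ ⇒ J = (2/3, 5/3)
line PJ meets AQ at H = (-2, -5)
J = P + t·(H−P) with t = -1/3, so PJ:JH = -1/3:4/3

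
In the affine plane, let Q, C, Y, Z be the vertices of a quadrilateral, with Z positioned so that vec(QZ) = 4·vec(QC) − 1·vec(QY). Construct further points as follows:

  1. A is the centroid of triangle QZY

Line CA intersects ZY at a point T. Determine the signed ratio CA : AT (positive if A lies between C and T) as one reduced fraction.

CA:AT = 1/2

Assign Q = (0, 0), C = (1, 0), Y = (0, 1), Z = (4, -1) — the answer is frame-independent, so this choice is without loss of generality.
1. A is the centroid of triangle QZY ⇒ A = (4/3, 0)
line CA meets ZY at T = (2, 0)
A = C + t·(T−C) with t = 1/3, so CA:AT = 1/3:2/3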